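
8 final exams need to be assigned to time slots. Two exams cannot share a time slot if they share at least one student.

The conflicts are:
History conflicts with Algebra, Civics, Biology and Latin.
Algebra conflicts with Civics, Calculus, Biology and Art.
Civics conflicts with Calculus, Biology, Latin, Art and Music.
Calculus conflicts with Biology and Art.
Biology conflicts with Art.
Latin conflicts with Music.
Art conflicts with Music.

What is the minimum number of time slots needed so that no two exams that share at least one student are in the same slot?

Algebra, Civics, Calculus, Biology, Art pairwise conflict, so at least 5 time slots are needed.
Using 5 time slots: History=4, Algebra=3, Civics=1, Calculus=5, Biology=2, Latin=2, Art=4, Music=3. No two conflicting exams share a time slot.

5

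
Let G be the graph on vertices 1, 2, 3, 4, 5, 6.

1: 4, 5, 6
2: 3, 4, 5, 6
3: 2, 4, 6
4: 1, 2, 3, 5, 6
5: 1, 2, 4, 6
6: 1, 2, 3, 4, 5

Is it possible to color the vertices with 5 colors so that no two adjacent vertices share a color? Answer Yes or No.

The chromatic number is 4. 2, 3, 4, 6 are mutually adjacent (a clique of size 4), so at least 4 colors are needed.
4 colors suffice: color a → {6}; color b → {4}; color c → {1, 2}; color d → {3, 5}.
Since 5 ≥ 4, a proper 5-coloring certainly exists.

Yes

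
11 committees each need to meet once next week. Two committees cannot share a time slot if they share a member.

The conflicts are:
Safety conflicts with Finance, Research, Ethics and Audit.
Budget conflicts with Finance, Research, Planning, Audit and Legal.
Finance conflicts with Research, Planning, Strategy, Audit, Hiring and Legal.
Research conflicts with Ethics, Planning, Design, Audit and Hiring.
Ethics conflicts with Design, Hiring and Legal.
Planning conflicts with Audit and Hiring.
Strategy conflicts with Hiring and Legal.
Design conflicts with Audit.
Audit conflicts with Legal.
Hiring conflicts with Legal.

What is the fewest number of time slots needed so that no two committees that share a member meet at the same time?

Budget, Finance, Research, Planning, Audit all conflict with each other, so at least 5 time slots are needed.
5 time slots suffice: time slot 1 → {Finance, Ethics}; time slot 2 → {Research, Legal}; time slot 3 → {Audit, Hiring}; time slot 4 → {Safety, Budget, Strategy, Design}; time slot 5 → {Planning}. Each listed conflict is separated.

5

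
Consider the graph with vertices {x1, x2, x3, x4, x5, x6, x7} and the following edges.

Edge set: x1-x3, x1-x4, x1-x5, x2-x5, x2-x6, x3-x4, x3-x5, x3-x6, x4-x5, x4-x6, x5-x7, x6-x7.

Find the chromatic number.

4

x1, x3, x4, x5 form a clique, so at least 4 colors are needed.
4 colors suffice: x1=Y, x2=B, x3=B, x4=G, x5=R, x6=R, x7=B. No two adjacent vertices share a color.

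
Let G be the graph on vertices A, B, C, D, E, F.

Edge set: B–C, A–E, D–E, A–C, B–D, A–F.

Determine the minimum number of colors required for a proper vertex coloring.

3

The cycle B-D-E-A-C-B has odd length 5, so it cannot be 2-colored; at least 3 colors are needed.
3 colors suffice: color 1 → {A, D}; color 2 → {C, E, F}; color 3 → {B}. Each edge has distinct colors on its endpoints.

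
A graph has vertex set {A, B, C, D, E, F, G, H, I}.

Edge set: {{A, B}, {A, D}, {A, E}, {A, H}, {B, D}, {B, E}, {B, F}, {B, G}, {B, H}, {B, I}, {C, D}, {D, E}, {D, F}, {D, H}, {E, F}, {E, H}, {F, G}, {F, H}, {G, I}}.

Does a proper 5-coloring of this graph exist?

Yes

The chromatic number is 5. A, B, D, E, H form a clique, so at least 5 colors are needed.
A valid assignment using 5 colors: A=yellow, B=red, C=red, D=blue, E=purple, F=yellow, G=blue, H=green, I=green.
That is already a proper 5-coloring.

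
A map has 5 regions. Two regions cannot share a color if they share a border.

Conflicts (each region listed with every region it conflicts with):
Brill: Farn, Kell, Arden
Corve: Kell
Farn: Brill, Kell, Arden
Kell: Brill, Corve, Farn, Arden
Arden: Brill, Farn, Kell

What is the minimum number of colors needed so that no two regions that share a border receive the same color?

Brill, Farn, Kell, Arden pairwise conflict, so at least 4 colors are needed.
One proper 4-coloring: Brill=4, Corve=2, Farn=3, Kell=1, Arden=2. Each listed conflict is separated.

4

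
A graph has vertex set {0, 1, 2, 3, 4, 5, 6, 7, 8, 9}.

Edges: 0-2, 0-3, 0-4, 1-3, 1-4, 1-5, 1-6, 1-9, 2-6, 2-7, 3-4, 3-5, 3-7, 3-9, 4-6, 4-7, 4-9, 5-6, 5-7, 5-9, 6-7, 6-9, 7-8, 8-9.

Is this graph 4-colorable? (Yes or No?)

Yes

The chromatic number is 4. 1, 4, 6, 9 are mutually adjacent (a clique of size 4), so at least 4 colors are needed.
A valid assignment using 4 colors: 0=a, 1=d, 2=b, 3=c, 4=b, 5=b, 6=c, 7=a, 8=b, 9=a.
That is already a proper 4-coloring.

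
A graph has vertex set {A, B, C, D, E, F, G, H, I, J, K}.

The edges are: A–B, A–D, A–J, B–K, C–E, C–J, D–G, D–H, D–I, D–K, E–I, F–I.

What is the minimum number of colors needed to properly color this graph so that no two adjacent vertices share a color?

2

A and J are adjacent, so at least 2 colors are needed.
A valid assignment using 2 colors: A=2, B=1, C=2, D=1, E=1, F=1, G=2, H=2, I=2, J=1, K=2. Every edge joins two different colors.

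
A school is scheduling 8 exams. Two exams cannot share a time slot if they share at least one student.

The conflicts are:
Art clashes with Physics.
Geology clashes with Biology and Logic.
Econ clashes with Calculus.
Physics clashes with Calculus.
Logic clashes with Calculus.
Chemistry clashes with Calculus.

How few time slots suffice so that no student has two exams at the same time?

2

Art and Physics conflict, so at least 2 time slots are needed.
2 time slots suffice: time slot 1 → {Art, Geology, Calculus}; time slot 2 → {Biology, Econ, Physics, Logic, Chemistry}. Each listed conflict is separated.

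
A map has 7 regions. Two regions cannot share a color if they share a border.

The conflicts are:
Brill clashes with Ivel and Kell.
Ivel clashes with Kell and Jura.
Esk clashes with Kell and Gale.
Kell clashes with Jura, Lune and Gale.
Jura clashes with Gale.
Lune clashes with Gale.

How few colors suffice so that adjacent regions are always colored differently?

3

Brill, Ivel, Kell pairwise conflict, so at least 3 colors are needed.
A valid assignment using 3 colors: Brill=3, Ivel=2, Esk=3, Kell=1, Jura=3, Lune=3, Gale=2. No two conflicting regions share a color.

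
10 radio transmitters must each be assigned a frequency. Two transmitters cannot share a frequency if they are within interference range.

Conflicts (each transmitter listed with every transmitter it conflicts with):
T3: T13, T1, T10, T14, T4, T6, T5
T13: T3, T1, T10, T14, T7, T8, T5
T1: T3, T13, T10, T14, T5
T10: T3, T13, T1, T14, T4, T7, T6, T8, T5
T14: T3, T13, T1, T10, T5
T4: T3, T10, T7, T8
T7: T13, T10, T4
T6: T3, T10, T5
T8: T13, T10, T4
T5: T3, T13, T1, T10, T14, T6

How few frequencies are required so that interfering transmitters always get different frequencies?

T3, T13, T1, T10, T14, T5 are mutually in conflict, so at least 6 frequencies are needed.
Using 6 frequencies: T3=3, T13=2, T1=6, T10=1, T14=5, T4=2, T7=3, T6=2, T8=3, T5=4. Each listed conflict is separated.

6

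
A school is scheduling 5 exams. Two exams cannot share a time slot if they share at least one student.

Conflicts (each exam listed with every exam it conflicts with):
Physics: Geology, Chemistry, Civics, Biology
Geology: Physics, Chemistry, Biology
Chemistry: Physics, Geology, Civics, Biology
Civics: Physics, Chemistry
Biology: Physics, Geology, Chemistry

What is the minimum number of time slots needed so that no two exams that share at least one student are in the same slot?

Physics, Geology, Chemistry, Biology pairwise conflict, so at least 4 time slots are needed.
4 time slots suffice: Physics=2, Geology=4, Chemistry=1, Civics=3, Biology=3. Each listed conflict is separated.

4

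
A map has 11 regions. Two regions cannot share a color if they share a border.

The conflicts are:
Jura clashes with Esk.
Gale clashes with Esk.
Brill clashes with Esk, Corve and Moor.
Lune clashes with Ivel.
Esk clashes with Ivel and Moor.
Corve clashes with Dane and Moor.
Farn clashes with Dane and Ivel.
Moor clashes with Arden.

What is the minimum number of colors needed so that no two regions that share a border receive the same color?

Brill, Esk, Moor pairwise conflict, so at least 3 colors are needed.
3 colors suffice: color 1 → {Lune, Esk, Corve, Farn, Arden}; color 2 → {Jura, Gale, Dane, Ivel, Moor}; color 3 → {Brill}. No two conflicting regions share a color.

3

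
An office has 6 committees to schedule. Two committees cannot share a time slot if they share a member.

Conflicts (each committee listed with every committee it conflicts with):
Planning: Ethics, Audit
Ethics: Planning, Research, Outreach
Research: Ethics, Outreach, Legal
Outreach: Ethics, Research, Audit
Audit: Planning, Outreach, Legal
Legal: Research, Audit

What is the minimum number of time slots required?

Ethics, Research, Outreach pairwise conflict, so at least 3 time slots are needed.
3 time slots suffice: time slot 1 → {Research, Audit}; time slot 2 → {Ethics, Legal}; time slot 3 → {Planning, Outreach}. Every pair that conflicts lands in different time slots.

3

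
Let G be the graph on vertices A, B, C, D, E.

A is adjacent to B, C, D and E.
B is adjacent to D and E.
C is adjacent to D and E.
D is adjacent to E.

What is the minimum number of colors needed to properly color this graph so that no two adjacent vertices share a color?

A, C, D, E form a clique, so at least 4 colors are needed.
One proper 4-coloring: A=2, B=4, C=4, D=1, E=3. No two adjacent vertices share a color.

4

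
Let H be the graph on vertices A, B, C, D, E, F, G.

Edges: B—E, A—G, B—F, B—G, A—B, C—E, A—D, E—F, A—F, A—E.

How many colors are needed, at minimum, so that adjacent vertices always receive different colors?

4

A, B, E, F are pairwise adjacent (a clique of size 4), so at least 4 colors are needed.
4 colors suffice: color 1 → {A, C}; color 2 → {D, E, G}; color 3 → {B}; color 4 → {F}. No two adjacent vertices share a color.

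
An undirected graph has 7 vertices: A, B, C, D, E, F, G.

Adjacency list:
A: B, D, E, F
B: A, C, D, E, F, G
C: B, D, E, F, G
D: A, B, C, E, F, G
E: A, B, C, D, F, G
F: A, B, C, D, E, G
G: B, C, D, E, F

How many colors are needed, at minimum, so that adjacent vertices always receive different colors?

6

B, C, D, E, F, G are pairwise adjacent (a clique of size 6), so at least 6 colors are needed.
One proper 6-coloring: A=5, B=3, C=6, D=1, E=2, F=4, G=5. No two adjacent vertices share a color.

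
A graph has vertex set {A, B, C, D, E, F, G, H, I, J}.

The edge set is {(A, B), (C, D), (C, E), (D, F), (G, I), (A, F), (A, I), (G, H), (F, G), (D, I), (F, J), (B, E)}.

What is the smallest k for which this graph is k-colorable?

2

C and D are adjacent, so at least 2 colors are needed.
2 colors suffice: color 1 → {B, C, F, H, I}; color 2 → {A, D, E, G, J}. Each edge has distinct colors on its endpoints.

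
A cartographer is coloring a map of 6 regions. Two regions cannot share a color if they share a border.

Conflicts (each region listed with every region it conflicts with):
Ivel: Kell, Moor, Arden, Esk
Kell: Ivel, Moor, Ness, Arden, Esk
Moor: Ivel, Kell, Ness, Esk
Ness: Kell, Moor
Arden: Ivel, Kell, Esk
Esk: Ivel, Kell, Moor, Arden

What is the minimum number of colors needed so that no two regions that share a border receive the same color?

Ivel, Kell, Arden, Esk are mutually in conflict, so at least 4 colors are needed.
4 colors suffice: color 1 → {Kell}; color 2 → {Ivel, Ness}; color 3 → {Esk}; color 4 → {Moor, Arden}. Each listed conflict is separated.

4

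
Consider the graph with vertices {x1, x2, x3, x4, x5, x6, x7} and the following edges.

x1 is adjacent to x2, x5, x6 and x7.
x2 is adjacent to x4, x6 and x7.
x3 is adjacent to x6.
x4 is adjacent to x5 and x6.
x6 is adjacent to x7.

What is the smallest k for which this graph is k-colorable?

4

x1, x2, x6, x7 form a clique, so at least 4 colors are needed.
4 colors suffice: x1=green, x2=blue, x3=blue, x4=green, x5=red, x6=red, x7=yellow. Each edge has distinct colors on its endpoints.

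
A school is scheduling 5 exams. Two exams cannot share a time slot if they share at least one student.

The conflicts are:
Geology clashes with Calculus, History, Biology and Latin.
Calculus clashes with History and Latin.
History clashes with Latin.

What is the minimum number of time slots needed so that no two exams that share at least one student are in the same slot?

4

Geology, Calculus, History, Latin pairwise conflict, so at least 4 time slots are needed.
A valid assignment using 4 time slots: Geology=1, Calculus=2, History=4, Biology=2, Latin=3. No two conflicting exams share a time slot.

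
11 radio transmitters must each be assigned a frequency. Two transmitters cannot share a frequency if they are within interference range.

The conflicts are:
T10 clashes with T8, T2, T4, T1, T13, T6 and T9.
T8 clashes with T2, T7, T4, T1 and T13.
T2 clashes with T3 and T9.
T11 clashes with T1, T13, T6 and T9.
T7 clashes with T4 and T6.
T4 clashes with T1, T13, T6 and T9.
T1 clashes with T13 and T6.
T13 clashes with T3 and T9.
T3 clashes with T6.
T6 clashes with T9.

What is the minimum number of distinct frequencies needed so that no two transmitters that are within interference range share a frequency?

5

T10, T8, T4, T1, T13 all conflict with each other, so at least 5 frequencies are needed.
5 frequencies suffice: T10=1, T8=4, T2=2, T11=1, T7=1, T4=3, T1=5, T13=2, T3=1, T6=2, T9=4. No two conflicting transmitters share a frequency.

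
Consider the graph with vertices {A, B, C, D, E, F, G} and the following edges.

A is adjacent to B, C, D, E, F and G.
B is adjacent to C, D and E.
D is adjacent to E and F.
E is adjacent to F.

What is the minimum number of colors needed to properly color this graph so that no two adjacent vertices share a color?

4

A, D, E, F form a clique, so at least 4 colors are needed.
One proper 4-coloring: A=1, B=3, C=2, D=4, E=2, F=3, G=2. Every edge joins two different colors.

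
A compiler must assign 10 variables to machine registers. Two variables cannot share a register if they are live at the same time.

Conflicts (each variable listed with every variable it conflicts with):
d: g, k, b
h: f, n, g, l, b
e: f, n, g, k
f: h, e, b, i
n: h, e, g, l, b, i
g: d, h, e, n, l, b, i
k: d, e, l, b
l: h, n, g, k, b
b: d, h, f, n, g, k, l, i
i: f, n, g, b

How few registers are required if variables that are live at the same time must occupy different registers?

h, n, g, l, b are mutually in conflict, so at least 5 registers are needed.
5 registers suffice: register 1 → {e, b}; register 2 → {f, g, k}; register 3 → {d, n}; register 4 → {l, i}; register 5 → {h}. No two conflicting variables share a register.

5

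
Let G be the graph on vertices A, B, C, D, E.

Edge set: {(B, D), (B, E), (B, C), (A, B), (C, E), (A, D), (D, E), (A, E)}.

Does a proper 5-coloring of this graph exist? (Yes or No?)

Yes

The chromatic number is 4. A, B, D, E form a clique, so at least 4 colors are needed.
A valid assignment using 4 colors: A=4, B=2, C=3, D=3, E=1.
Since 5 ≥ 4, a proper 5-coloring certainly exists.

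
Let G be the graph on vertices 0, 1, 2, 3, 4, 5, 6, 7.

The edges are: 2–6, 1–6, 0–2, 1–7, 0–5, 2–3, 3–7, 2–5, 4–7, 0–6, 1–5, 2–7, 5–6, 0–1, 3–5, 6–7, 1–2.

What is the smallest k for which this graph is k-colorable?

0, 1, 2, 5, 6 are pairwise adjacent (a clique of size 5), so at least 5 colors are needed.
A valid assignment using 5 colors: 0=purple, 1=blue, 2=red, 3=blue, 4=red, 5=yellow, 6=green, 7=yellow. Every edge joins two different colors.

5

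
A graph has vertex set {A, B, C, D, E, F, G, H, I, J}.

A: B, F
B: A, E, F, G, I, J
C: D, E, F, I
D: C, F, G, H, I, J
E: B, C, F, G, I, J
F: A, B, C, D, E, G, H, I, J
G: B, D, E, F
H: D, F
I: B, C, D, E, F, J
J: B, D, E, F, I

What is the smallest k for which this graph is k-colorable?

B, E, F, I, J are mutually adjacent (a clique of size 5), so at least 5 colors are needed.
5 colors suffice: A=2, B=4, C=4, D=3, E=3, F=1, G=2, H=2, I=2, J=5. No two adjacent vertices share a color.

5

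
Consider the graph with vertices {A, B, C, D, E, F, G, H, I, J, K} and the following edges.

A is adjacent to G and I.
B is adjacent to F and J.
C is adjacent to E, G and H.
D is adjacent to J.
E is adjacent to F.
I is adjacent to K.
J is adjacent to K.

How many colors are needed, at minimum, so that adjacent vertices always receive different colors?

3

The cycle F-E-C-G-A-I-K-J-B-F has odd length 9, so it cannot be 2-colored; at least 3 colors are needed.
3 colors suffice: color red → {A, C, F, J}; color blue → {B, D, E, G, H, K}; color green → {I}. No two adjacent vertices share a color.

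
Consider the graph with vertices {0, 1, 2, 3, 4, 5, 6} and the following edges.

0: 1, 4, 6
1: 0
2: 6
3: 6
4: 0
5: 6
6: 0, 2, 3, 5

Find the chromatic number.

2

2 and 6 are adjacent, so at least 2 colors are needed.
2 colors suffice: color red → {1, 4, 6}; color blue → {0, 2, 3, 5}. Each edge has distinct colors on its endpoints.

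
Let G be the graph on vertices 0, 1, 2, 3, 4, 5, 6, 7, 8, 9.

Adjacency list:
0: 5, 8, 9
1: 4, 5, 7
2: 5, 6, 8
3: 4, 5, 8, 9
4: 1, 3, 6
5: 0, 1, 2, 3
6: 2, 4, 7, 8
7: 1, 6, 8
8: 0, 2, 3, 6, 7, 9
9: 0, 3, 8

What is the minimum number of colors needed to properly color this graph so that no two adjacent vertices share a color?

3

6, 7, 8 form a triangle, so at least 3 colors are needed.
A valid assignment using 3 colors: 0=blue, 1=blue, 2=green, 3=blue, 4=red, 5=red, 6=blue, 7=green, 8=red, 9=green. Every edge joins two different colors.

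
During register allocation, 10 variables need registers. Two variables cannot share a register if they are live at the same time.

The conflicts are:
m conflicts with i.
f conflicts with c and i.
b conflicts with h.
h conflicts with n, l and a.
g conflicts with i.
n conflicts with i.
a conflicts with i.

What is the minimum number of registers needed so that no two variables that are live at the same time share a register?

2

h and a conflict, so at least 2 registers are needed.
2 registers suffice: register 1 → {h, c, i}; register 2 → {m, f, b, g, n, l, a}. No two conflicting variables share a register.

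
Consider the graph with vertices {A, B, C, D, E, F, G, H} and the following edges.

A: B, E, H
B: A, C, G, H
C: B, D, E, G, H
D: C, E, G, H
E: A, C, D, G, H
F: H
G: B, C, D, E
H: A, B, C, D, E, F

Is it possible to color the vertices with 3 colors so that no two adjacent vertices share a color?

No

C, D, E, H are pairwise adjacent (a clique of size 4), so at least 4 colors are needed.
So 3 colors are not enough.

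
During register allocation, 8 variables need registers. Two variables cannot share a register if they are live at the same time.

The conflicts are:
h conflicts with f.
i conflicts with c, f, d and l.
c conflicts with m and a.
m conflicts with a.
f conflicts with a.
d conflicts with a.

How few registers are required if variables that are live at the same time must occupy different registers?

c, m, a pairwise conflict, so at least 3 registers are needed.
Using 3 registers: h=1, i=1, c=2, m=3, f=2, d=2, a=1, l=2. Every pair that conflicts lands in different registers.

3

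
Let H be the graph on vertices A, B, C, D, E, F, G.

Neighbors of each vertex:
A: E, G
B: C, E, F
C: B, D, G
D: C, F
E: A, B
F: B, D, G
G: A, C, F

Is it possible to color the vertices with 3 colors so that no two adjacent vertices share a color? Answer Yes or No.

Yes

The chromatic number is 3. The cycle B-C-G-A-E-B has odd length 5, so it cannot be 2-colored; at least 3 colors are needed.
One proper 3-coloring: A=green, B=red, C=blue, D=red, E=blue, F=blue, G=red.
That is already a proper 3-coloring.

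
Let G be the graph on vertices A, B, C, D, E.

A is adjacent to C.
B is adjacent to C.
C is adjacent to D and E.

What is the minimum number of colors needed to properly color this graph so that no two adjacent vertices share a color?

2

B and C are adjacent, so at least 2 colors are needed.
A valid assignment using 2 colors: A=blue, B=blue, C=red, D=blue, E=blue. Every edge joins two different colors.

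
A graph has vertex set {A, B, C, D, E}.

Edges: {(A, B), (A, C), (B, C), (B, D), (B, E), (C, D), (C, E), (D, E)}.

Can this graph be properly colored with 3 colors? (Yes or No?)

No

B, C, D, E are mutually adjacent (a clique of size 4), so at least 4 colors are needed.
So 3 colors are not enough.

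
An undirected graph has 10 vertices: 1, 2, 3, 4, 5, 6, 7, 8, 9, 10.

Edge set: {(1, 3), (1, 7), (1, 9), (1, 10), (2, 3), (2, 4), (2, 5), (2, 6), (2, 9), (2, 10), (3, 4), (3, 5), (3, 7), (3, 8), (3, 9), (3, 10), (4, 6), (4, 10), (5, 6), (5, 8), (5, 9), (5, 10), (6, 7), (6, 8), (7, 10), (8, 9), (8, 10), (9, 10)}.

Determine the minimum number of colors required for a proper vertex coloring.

5

3, 5, 8, 9, 10 are pairwise adjacent (a clique of size 5), so at least 5 colors are needed.
A valid assignment using 5 colors: 1=green, 2=purple, 3=blue, 4=green, 5=green, 6=red, 7=yellow, 8=purple, 9=yellow, 10=red. No two adjacent vertices share a color.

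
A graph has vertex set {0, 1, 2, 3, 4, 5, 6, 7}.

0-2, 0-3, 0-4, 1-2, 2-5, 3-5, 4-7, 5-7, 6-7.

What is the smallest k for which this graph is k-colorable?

The cycle 4-0-2-5-7-4 has odd length 5, so it cannot be 2-colored; at least 3 colors are needed.
One proper 3-coloring: 0=a, 1=a, 2=c, 3=c, 4=b, 5=b, 6=b, 7=a. Every edge joins two different colors.

3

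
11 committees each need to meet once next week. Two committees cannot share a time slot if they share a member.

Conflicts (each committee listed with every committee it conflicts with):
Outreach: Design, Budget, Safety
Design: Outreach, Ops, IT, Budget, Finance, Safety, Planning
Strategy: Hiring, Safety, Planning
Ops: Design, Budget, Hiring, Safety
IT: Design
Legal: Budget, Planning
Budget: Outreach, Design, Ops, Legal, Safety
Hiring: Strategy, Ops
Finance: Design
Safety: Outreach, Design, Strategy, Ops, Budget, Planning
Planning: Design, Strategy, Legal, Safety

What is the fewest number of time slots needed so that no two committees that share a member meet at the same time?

Design, Ops, Budget, Safety all conflict with each other, so at least 4 time slots are needed.
4 time slots suffice: time slot 1 → {Design, Strategy, Legal}; time slot 2 → {IT, Hiring, Finance, Safety}; time slot 3 → {Budget, Planning}; time slot 4 → {Outreach, Ops}. Every pair that conflicts lands in different time slots.

4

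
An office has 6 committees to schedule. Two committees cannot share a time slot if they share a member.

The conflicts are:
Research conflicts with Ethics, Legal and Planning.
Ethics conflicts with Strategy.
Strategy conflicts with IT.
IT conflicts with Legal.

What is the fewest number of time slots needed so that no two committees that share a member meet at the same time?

3

The cycle Legal-Research-Ethics-Strategy-IT-Legal has odd length 5, so it cannot be 2-colored; at least 3 time slots are needed.
A valid assignment using 3 time slots: Research=1, Ethics=2, Strategy=3, IT=1, Legal=2, Planning=2. Every pair that conflicts lands in different time slots.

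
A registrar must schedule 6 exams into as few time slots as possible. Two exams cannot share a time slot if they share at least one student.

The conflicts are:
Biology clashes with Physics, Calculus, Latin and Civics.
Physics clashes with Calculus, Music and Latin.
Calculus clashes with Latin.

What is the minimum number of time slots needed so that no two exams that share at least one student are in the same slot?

4

Biology, Physics, Calculus, Latin are mutually in conflict, so at least 4 time slots are needed.
4 time slots suffice: Biology=1, Physics=2, Calculus=3, Music=1, Latin=4, Civics=2. Every pair that conflicts lands in different time slots.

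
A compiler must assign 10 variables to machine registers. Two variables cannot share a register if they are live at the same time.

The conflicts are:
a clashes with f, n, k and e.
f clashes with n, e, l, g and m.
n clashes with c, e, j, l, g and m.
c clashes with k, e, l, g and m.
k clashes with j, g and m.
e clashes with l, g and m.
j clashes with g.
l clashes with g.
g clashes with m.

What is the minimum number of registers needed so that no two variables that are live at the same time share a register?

5

f, n, e, l, g pairwise conflict, so at least 5 registers are needed.
5 registers suffice: register 1 → {a, g}; register 2 → {n, k}; register 3 → {e, j}; register 4 → {f, c}; register 5 → {l, m}. Every pair that conflicts lands in different registers.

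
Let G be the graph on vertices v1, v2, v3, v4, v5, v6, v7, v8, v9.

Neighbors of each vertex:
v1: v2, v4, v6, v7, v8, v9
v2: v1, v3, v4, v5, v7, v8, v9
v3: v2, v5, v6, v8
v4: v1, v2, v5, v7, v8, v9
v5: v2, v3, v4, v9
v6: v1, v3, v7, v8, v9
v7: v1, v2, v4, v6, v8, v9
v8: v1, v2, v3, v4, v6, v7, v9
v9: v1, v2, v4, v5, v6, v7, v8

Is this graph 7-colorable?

The chromatic number is 6. v1, v2, v4, v7, v8, v9 are pairwise adjacent (a clique of size 6), so at least 6 colors are needed.
One proper 6-coloring: v1=6, v2=2, v3=1, v4=5, v5=3, v6=2, v7=4, v8=3, v9=1.
Since 7 ≥ 6, a proper 7-coloring certainly exists.

Yes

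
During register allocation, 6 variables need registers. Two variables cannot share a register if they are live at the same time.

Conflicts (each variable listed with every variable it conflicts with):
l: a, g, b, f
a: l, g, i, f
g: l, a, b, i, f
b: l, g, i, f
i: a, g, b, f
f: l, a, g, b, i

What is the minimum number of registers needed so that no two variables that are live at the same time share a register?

4

a, g, i, f pairwise conflict, so at least 4 registers are needed.
4 registers suffice: register 1 → {g}; register 2 → {f}; register 3 → {a, b}; register 4 → {l, i}. No two conflicting variables share a register.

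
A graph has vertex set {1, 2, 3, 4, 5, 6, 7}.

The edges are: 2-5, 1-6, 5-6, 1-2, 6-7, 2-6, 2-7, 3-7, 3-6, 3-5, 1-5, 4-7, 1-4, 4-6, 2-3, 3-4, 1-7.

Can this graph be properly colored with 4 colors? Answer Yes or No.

The chromatic number is 4. 1, 4, 6, 7 are mutually adjacent (a clique of size 4), so at least 4 colors are needed.
4 colors suffice: color a → {6}; color b → {1, 3}; color c → {2, 4}; color d → {5, 7}.
That is already a proper 4-coloring.

Yes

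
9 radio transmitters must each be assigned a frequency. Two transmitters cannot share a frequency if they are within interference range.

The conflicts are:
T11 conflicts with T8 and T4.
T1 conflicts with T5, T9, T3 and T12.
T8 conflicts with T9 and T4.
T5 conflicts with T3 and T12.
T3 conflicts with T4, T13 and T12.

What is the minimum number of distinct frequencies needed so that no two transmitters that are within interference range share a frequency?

T1, T5, T3, T12 all conflict with each other, so at least 4 frequencies are needed.
Using 4 frequencies: T11=3, T1=2, T8=1, T5=3, T9=3, T3=1, T4=2, T13=2, T12=4. Every pair that conflicts lands in different frequencies.

4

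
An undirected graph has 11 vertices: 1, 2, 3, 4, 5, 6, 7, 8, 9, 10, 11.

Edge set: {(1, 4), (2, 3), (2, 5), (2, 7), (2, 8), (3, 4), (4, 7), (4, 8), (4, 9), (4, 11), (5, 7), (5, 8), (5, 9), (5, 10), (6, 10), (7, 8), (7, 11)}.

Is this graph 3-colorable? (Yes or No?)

No

2, 5, 7, 8 form a clique, so at least 4 colors are needed.
So 3 colors are not enough.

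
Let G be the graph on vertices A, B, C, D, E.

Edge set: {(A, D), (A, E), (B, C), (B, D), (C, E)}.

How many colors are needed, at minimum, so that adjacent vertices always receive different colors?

3

The cycle B-D-A-E-C-B has odd length 5, so it cannot be 2-colored; at least 3 colors are needed.
3 colors suffice: color 1 → {A, C}; color 2 → {D, E}; color 3 → {B}. No two adjacent vertices share a color.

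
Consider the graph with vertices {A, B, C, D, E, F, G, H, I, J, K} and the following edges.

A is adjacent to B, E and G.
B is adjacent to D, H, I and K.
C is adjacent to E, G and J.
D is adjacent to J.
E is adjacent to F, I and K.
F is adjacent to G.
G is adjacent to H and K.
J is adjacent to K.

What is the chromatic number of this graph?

2

E and K are adjacent, so at least 2 colors are needed.
2 colors suffice: color 1 → {B, E, G, J}; color 2 → {A, C, D, F, H, I, K}. Every edge joins two different colors.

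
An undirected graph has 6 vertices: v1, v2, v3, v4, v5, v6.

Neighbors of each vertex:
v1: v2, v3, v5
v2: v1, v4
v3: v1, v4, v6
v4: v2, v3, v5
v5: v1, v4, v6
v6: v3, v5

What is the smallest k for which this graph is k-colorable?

2

v1 and v2 are adjacent, so at least 2 colors are needed.
2 colors suffice: color 1 → {v1, v4, v6}; color 2 → {v2, v3, v5}. Every edge joins two different colors.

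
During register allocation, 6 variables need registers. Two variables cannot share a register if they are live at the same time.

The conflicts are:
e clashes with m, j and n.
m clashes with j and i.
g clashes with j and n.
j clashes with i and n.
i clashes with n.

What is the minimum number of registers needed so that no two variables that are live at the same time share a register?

3

m, j, i are mutually in conflict, so at least 3 registers are needed.
Using 3 registers: e=3, m=2, g=3, j=1, i=3, n=2. No two conflicting variables share a register.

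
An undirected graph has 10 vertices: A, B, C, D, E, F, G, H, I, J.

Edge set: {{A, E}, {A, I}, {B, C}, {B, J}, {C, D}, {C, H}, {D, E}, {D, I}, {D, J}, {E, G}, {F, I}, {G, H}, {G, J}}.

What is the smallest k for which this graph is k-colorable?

3

The cycle B-C-H-G-J-B has odd length 5, so it cannot be 2-colored; at least 3 colors are needed.
A valid assignment using 3 colors: A=1, B=1, C=2, D=1, E=2, F=1, G=1, H=3, I=2, J=2. No two adjacent vertices share a color.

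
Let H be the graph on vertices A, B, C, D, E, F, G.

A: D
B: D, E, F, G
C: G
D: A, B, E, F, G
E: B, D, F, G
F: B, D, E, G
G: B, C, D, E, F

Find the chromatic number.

B, D, E, F, G form a clique, so at least 5 colors are needed.
5 colors suffice: color red → {A, G}; color blue → {C, D}; color green → {F}; color yellow → {E}; color purple → {B}. Every edge joins two different colors.

5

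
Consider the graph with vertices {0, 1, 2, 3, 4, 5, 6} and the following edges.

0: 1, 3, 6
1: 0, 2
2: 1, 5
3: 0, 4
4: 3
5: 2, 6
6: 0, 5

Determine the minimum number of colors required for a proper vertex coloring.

3

The cycle 0-1-2-5-6-0 has odd length 5, so it cannot be 2-colored; at least 3 colors are needed.
3 colors suffice: color red → {0, 2, 4}; color blue → {1, 3, 5}; color green → {6}. No two adjacent vertices share a color.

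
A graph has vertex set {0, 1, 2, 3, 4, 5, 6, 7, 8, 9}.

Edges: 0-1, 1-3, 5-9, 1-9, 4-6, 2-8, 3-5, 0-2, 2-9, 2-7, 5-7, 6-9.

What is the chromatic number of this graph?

2

1 and 9 are adjacent, so at least 2 colors are needed.
2 colors suffice: color a → {1, 2, 5, 6}; color b → {0, 3, 4, 7, 8, 9}. No two adjacent vertices share a color.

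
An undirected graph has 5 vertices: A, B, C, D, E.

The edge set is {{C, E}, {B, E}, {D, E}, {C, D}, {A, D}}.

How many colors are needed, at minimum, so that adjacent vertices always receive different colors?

3

C, D, E are pairwise adjacent, so at least 3 colors are needed.
3 colors suffice: color 1 → {A, E}; color 2 → {B, D}; color 3 → {C}. Each edge has distinct colors on its endpoints.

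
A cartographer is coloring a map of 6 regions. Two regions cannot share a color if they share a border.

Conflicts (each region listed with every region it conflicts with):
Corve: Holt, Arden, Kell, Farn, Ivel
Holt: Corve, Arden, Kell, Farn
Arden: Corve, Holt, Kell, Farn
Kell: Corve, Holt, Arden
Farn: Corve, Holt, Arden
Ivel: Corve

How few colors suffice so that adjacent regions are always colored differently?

4

Corve, Holt, Arden, Kell are mutually in conflict, so at least 4 colors are needed.
4 colors suffice: color 1 → {Corve}; color 2 → {Arden, Ivel}; color 3 → {Holt}; color 4 → {Kell, Farn}. Each listed conflict is separated.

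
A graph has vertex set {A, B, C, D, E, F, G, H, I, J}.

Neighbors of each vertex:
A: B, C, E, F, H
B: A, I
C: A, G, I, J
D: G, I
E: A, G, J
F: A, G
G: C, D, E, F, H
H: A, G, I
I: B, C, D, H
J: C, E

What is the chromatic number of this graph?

E and G are adjacent, so at least 2 colors are needed.
A valid assignment using 2 colors: A=1, B=2, C=2, D=2, E=2, F=2, G=1, H=2, I=1, J=1. No two adjacent vertices share a color.

2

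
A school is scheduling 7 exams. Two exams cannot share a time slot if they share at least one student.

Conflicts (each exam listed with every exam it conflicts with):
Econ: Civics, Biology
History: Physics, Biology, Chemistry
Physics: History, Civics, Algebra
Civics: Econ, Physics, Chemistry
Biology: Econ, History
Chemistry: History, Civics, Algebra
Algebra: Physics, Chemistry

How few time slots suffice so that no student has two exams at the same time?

3

The cycle Econ-Civics-Physics-History-Biology-Econ has odd length 5, so it cannot be 2-colored; at least 3 time slots are needed.
Using 3 time slots: Econ=3, History=2, Physics=1, Civics=2, Biology=1, Chemistry=1, Algebra=2. Every pair that conflicts lands in different time slots.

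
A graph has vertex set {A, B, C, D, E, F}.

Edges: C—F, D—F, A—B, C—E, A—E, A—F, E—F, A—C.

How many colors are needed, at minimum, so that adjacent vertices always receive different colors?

A, C, E, F are mutually adjacent (a clique of size 4), so at least 4 colors are needed.
4 colors suffice: A=2, B=1, C=3, D=2, E=4, F=1. No two adjacent vertices share a color.

4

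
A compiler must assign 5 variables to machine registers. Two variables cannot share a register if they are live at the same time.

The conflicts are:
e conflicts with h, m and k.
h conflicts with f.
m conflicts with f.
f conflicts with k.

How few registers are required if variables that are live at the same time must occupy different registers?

m and f conflict, so at least 2 registers are needed.
Using 2 registers: e=1, h=2, m=2, f=1, k=2. Each listed conflict is separated.

2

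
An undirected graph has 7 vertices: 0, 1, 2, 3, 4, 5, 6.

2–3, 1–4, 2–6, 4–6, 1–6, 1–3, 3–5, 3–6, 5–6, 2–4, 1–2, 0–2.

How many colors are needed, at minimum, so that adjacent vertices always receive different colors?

4

1, 2, 4, 6 are mutually adjacent (a clique of size 4), so at least 4 colors are needed.
4 colors suffice: 0=blue, 1=green, 2=red, 3=yellow, 4=yellow, 5=red, 6=blue. No two adjacent vertices share a color.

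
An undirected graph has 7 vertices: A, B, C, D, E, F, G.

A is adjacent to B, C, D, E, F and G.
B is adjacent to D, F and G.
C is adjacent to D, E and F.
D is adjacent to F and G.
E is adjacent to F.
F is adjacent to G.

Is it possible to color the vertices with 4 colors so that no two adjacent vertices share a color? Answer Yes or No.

No

A, B, D, F, G are pairwise adjacent (a clique of size 5), so at least 5 colors are needed.
So 4 colors are not enough.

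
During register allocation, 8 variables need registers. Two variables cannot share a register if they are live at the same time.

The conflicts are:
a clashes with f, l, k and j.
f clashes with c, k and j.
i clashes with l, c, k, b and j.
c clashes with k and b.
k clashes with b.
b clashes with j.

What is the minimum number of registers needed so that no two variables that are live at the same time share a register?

i, c, k, b all conflict with each other, so at least 4 registers are needed.
4 registers suffice: register 1 → {l, k, j}; register 2 → {a, i}; register 3 → {c}; register 4 → {f, b}. No two conflicting variables share a register.

4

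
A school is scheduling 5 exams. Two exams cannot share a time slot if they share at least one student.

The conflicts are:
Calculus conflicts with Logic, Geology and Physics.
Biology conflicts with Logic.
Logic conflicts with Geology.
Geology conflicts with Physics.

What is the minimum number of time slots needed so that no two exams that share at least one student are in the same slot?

Calculus, Logic, Geology are mutually in conflict, so at least 3 time slots are needed.
Using 3 time slots: Calculus=1, Biology=1, Logic=2, Geology=3, Physics=2. Each listed conflict is separated.

3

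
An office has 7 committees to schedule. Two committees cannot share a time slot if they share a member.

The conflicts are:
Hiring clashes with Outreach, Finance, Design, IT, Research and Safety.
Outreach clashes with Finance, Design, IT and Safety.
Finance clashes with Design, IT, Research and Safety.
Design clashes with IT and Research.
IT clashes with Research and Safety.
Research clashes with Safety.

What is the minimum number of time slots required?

5

Hiring, Outreach, Finance, Design, IT all conflict with each other, so at least 5 time slots are needed.
5 time slots suffice: Hiring=1, Outreach=4, Finance=2, Design=5, IT=3, Research=4, Safety=5. Each listed conflict is separated.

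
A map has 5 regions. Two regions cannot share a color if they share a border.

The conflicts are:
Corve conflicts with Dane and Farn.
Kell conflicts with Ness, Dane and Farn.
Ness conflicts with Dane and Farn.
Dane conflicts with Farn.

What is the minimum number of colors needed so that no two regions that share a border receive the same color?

4

Kell, Ness, Dane, Farn pairwise conflict, so at least 4 colors are needed.
4 colors suffice: color 1 → {Dane}; color 2 → {Farn}; color 3 → {Corve, Kell}; color 4 → {Ness}. Each listed conflict is separated.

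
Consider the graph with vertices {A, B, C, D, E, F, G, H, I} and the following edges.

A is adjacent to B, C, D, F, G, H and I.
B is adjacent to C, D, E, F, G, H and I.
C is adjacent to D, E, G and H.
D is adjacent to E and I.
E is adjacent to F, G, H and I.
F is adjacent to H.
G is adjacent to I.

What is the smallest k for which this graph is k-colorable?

B, C, E, G form a clique, so at least 4 colors are needed.
One proper 4-coloring: A=2, B=1, C=3, D=4, E=2, F=3, G=4, H=4, I=3. No two adjacent vertices share a color.

4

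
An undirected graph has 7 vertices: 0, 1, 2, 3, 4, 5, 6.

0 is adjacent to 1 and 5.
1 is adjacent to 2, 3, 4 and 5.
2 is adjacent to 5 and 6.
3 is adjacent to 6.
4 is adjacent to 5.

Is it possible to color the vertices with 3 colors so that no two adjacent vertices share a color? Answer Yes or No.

Yes

The chromatic number is 3. 1, 2, 5 are mutually adjacent, so at least 3 colors are needed.
3 colors suffice: color a → {1, 6}; color b → {3, 5}; color c → {0, 2, 4}.
That is already a proper 3-coloring.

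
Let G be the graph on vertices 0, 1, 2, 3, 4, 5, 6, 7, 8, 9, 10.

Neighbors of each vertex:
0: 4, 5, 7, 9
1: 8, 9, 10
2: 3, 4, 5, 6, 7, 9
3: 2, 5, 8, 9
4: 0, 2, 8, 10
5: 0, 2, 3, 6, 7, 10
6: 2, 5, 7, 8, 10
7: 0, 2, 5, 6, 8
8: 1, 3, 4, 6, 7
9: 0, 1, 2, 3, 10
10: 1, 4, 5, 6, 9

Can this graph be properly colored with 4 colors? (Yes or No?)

Yes

The chromatic number is 4. 2, 5, 6, 7 are pairwise adjacent (a clique of size 4), so at least 4 colors are needed.
4 colors suffice: color a → {0, 2, 8, 10}; color b → {4, 5, 9}; color c → {1, 3, 6}; color d → {7}.
That is already a proper 4-coloring.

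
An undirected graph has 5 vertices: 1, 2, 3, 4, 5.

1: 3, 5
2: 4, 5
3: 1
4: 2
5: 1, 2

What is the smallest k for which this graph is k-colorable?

2 and 5 are adjacent, so at least 2 colors are needed.
A valid assignment using 2 colors: 1=red, 2=red, 3=blue, 4=blue, 5=blue. Each edge has distinct colors on its endpoints.

2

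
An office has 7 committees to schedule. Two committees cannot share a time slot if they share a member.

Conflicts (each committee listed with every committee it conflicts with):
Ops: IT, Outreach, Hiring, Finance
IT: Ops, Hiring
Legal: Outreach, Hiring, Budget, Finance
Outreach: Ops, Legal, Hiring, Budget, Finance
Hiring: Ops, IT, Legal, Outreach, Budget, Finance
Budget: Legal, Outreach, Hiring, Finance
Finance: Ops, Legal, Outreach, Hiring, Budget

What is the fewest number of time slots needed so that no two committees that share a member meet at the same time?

Legal, Outreach, Hiring, Budget, Finance pairwise conflict, so at least 5 time slots are needed.
5 time slots suffice: time slot 1 → {Hiring}; time slot 2 → {IT, Finance}; time slot 3 → {Outreach}; time slot 4 → {Ops, Legal}; time slot 5 → {Budget}. Each listed conflict is separated.

5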